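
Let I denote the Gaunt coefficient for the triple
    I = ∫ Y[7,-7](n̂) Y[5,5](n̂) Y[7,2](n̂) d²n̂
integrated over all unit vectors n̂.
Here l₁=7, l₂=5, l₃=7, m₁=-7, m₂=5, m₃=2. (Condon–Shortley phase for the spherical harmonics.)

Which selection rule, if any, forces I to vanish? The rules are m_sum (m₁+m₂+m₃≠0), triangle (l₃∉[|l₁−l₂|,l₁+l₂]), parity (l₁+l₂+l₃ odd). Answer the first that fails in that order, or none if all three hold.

Σmᵢ = 0  ✓
l₃∈[|l₁−l₂|,l₁+l₂]=[2,12], have l₃=7  ✓
Σlᵢ = 19 ⇒ odd  ✗

parity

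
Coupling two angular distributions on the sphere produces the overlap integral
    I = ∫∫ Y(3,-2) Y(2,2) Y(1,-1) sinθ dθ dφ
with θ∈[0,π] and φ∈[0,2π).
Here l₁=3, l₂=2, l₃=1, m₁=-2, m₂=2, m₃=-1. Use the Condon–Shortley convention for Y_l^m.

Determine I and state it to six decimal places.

0.000000

m-sum = -2 + 2 − 1 = -1 ≠ 0 ⇒ I = 0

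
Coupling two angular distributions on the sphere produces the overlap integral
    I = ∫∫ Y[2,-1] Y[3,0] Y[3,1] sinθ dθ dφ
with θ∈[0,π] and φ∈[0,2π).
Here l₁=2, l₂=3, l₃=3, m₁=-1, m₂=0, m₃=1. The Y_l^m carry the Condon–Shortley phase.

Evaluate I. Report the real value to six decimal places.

Checks pass: Σm=0; 8 even; l₃=3∈[1,5].
(2·2+1)(2·3+1)(2·3+1) = 245
Δ: 2! 2! 4! / 9! → 1/3780
sum: t=0:+1/24 t=1:−1/4 t=2:+1/24 = -1/6
3j²(2 3 3; 0 0 0) = Δ·Π!·Σ² = 4/105  (sign +1)
sum: t=1:−1/8 t=2:+1/12 = -1/24
3j²(2 3 3; -1 0 1) = Δ·Π!·Σ² = 1/210  (sign -1)
combine: 4πI² = 245·4/105·1/210 = 2/45
take √, sign -1: I = -0.05947080

-0.059471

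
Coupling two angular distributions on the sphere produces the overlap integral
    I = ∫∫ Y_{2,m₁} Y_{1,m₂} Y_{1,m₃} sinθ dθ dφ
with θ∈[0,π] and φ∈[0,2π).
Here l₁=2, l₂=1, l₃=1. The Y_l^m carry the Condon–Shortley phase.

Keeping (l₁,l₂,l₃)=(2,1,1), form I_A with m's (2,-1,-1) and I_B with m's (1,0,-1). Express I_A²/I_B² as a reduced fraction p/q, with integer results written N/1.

2/1

Same 2,1,1: normalisation and zero-m 3j drop out of the ratio.
A: Δ: 2! 2! 0! / 5! → 1/30; sum: t=0:+1/4 = 1/4; 3j²(2 1 1; 2 -1 -1) = Δ·Π!·Σ² = 1/5  (sign +1)
B: Δ: 2! 2! 0! / 5! → 1/30; sum: t=1:−1/2 = -1/2; 3j²(2 1 1; 1 0 -1) = Δ·Π!·Σ² = 1/10  (sign -1)
I_A²/I_B² = (1/5)/(1/10) = 2/1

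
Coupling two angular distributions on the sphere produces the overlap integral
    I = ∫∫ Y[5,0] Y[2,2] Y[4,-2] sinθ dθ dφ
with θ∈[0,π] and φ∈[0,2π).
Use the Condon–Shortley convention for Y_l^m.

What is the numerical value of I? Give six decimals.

l₁+l₂+l₃=11 is odd: 3j(l;000)=0 ⇒ I=0

0.000000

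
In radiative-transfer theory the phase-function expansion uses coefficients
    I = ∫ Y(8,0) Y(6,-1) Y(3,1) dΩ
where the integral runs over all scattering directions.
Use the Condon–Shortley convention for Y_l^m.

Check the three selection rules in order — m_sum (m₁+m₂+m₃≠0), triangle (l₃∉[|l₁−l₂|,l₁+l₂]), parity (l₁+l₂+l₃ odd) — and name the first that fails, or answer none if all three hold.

parity

azimuthal sum: 0 − 1 + 1 = 0  ✓
2 ≤ 3 ≤ 14 (triangle on l)  ✓
L = 8 + 6 + 3 = 17 (odd)  ✗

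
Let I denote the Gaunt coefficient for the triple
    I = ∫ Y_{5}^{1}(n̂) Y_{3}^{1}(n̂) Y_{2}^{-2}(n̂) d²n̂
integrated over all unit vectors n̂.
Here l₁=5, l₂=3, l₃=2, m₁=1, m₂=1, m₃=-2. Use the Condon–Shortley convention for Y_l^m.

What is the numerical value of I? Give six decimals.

Checks pass: Σm=0; 10 even; l₃=2∈[2,8].
(2·5+1)(2·3+1)(2·2+1) = 385
Δ: 6! 4! 0! / 11! → 1/2310
sum: t=3:−1/144 = -1/144
3j²(5 3 2; 0 0 0) = Δ·Π!·Σ² = 10/231  (sign -1)
sum: t=4:+1/1152 = 1/1152
3j²(5 3 2; 1 1 -2) = Δ·Π!·Σ² = 1/154  (sign +1)
combine: 4πI² = 385·10/231·1/154 = 25/231
take √, sign -1: I = -0.09280237

-0.092802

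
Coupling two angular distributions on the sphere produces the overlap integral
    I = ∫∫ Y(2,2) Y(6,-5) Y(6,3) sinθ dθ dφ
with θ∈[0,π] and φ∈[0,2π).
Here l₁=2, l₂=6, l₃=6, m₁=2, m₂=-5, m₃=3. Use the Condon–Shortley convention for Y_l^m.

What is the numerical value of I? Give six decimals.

0.120286

Checks pass: Σm=0; 14 even; l₃=6∈[4,8].
(2·2+1)(2·6+1)(2·6+1) = 845
Δ: 2! 2! 10! / 15! → 1/90090
sum: t=0:+1/69120 t=1:−1/14400 t=2:+1/69120 = -7/172800
3j²(2 6 6; 0 0 0) = Δ·Π!·Σ² = 14/715  (sign -1)
sum: t=0:+1/1451520 = 1/1451520
3j²(2 6 6; 2 -5 3) = Δ·Π!·Σ² = 1/91  (sign -1)
combine: 4πI² = 845·14/715·1/91 = 2/11
take √, sign +1: I = 0.12028562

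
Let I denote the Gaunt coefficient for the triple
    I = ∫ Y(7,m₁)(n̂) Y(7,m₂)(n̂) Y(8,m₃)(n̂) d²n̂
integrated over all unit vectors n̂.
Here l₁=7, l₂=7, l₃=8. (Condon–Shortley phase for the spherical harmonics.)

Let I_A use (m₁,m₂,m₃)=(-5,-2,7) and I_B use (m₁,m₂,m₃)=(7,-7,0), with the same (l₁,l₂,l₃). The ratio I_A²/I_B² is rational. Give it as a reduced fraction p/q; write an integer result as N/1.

Same 7,7,8: normalisation and zero-m 3j drop out of the ratio.
A: Δ: 6! 8! 8! / 23! → 1/22086194130; sum: t=4:+1/9754214400 t=5:−1/24385536000 = 1/16257024000; 3j²(7 7 8; -5 -2 7) = Δ·Π!·Σ² = 486/52003  (sign -1)
B: Δ: 6! 8! 8! / 23! → 1/22086194130; sum: t=0:+1/1170505728000 = 1/1170505728000; 3j²(7 7 8; 7 -7 0) = Δ·Π!·Σ² = 91/222870  (sign +1)
I_A²/I_B² = (486/52003)/(91/222870) = 14580/637

14580/637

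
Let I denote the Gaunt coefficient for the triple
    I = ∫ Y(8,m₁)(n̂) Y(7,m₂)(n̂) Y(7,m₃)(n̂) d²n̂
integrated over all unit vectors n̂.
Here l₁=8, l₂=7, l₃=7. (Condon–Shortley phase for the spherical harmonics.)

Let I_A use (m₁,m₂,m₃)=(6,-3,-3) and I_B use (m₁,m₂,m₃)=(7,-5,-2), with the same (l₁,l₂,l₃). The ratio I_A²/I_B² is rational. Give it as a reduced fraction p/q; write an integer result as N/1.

Same 8,7,7: normalisation and zero-m 3j drop out of the ratio.
A: Δ: 8! 8! 6! / 23! → 1/22086194130; sum: t=0:+1/2786918400 t=1:−1/914457600 t=2:+1/2786918400 = -11/29262643200; 3j²(8 7 7; 6 -3 -3) = Δ·Π!·Σ² = 440/52003  (sign -1)
B: Δ: 8! 8! 6! / 23! → 1/22086194130; sum: t=0:+1/9754214400 t=1:−1/24385536000 = 1/16257024000; 3j²(8 7 7; 7 -5 -2) = Δ·Π!·Σ² = 486/52003  (sign -1)
I_A²/I_B² = (440/52003)/(486/52003) = 220/243

220/243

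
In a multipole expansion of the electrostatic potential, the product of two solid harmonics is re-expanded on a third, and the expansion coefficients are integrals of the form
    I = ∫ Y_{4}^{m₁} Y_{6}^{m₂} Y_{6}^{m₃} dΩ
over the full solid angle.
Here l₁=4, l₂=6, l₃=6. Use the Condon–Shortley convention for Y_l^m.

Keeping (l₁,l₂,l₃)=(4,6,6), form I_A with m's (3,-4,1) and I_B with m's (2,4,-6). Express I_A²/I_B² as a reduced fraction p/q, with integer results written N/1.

700/891

Same 4,6,6: normalisation and zero-m 3j drop out of the ratio.
A: Δ: 4! 4! 8! / 17! → 1/15315300; sum: t=0:+1/207360 t=1:−1/725760 = 1/290304; 3j²(4 6 6; 3 -4 1) = Δ·Π!·Σ² = 125/7293  (sign -1)
B: Δ: 4! 4! 8! / 17! → 1/15315300; sum: t=2:+1/3870720 = 1/3870720; 3j²(4 6 6; 2 4 -6) = Δ·Π!·Σ² = 135/6188  (sign +1)
I_A²/I_B² = (125/7293)/(135/6188) = 700/891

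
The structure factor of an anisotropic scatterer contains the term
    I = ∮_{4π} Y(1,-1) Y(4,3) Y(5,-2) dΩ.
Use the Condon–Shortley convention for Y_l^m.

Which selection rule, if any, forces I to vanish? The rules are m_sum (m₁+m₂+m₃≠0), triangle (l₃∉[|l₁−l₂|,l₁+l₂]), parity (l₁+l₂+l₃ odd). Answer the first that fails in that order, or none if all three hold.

azimuthal sum: -1 + 3 − 2 = 0  ✓
3 ≤ 5 ≤ 5 (triangle on l)  ✓
L = 1 + 4 + 5 = 10 (even)  ✓

none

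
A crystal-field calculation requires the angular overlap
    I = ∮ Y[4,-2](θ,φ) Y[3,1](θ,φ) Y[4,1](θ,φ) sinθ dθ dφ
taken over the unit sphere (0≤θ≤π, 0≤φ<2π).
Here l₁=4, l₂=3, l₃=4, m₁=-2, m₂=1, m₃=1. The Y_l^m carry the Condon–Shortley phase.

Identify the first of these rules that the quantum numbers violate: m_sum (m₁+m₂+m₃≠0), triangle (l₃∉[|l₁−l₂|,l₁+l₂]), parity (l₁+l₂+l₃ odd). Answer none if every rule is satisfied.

parity

azimuthal sum: -2 + 1 + 1 = 0  ✓
1 ≤ 4 ≤ 7 (triangle on l)  ✓
L = 4 + 3 + 4 = 11 (odd)  ✗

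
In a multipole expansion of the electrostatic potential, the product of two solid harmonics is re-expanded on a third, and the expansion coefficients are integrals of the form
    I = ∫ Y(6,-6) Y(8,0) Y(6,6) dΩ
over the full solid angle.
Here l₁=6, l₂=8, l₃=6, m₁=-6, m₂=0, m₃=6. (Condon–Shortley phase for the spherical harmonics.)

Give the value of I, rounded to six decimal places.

Rules hold: Σm=0, L=20 even, 2≤6≤14.
N = 13·17·13 = 2873
Δ = 8!·4!·8!/21! = 1/1309458150
Racah Σ t=2..6: t=2:+1/49766400 t=3:−1/3110400 t=4:+1/1327104 t=5:−1/3110400 t=6:+1/49766400 = 1/6635520
⇒ 3j(6 8 6; 0 0 0)² = 350/46189, sgn +1
Racah Σ t=8..8: t=8:+1/39016857600 = 1/39016857600
⇒ 3j(6 8 6; -6 0 6)² = 11/58786, sgn +1
4πI² = N·(3j₀)²·(3jₘ)² = 25/6137
I = +1·√(0.00407365/4π) = 0.01800475

0.018005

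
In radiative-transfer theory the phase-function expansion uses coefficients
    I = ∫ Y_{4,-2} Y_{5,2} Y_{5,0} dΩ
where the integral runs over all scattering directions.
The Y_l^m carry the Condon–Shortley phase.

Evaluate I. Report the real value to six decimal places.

Checks pass: Σm=0; 14 even; l₃=5∈[1,9].
(2·4+1)(2·5+1)(2·5+1) = 1089
Δ: 4! 4! 6! / 15! → 1/3153150
sum: t=0:+1/69120 t=1:−1/1728 t=2:+1/576 t=3:−1/1728 t=4:+1/69120 = 7/11520
3j²(4 5 5; 0 0 0) = Δ·Π!·Σ² = 2/143  (sign -1)
sum: t=2:+1/11520 t=3:−1/1728 t=4:+1/3456 = -7/34560
3j²(4 5 5; -2 2 0) = Δ·Π!·Σ² = 7/858  (sign +1)
combine: 4πI² = 1089·2/143·7/858 = 21/169
take √, sign -1: I = -0.09944006

-0.099440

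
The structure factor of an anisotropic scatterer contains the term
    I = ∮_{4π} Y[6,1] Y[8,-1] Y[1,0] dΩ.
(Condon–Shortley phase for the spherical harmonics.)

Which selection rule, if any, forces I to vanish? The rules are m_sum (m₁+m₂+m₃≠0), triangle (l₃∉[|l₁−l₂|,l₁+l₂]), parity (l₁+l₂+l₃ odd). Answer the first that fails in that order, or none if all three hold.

triangle

Σmᵢ = 0  ✓
l₃∈[|l₁−l₂|,l₁+l₂]=[2,14], have l₃=1  ✗
Σlᵢ = 15 ⇒ odd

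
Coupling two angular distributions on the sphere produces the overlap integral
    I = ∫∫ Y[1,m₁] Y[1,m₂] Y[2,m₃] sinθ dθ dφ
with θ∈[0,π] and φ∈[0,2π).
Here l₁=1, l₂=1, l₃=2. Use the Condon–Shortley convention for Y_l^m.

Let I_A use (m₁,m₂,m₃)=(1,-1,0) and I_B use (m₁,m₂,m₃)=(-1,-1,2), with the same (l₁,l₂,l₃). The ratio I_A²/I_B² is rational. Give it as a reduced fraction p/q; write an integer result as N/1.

1/6

l's match ⇒ only the (l;m) 3-j factors differ between A and B.
A: triangle coeff Δ(1,1,2) = 1/30; Σ_t [0,0]: t=0:+1/4 = 1/4; (3j)²=1/30 [(1 1 2; 1 -1 0)], sign=+1
B: triangle coeff Δ(1,1,2) = 1/30; Σ_t [0,0]: t=0:+1/4 = 1/4; (3j)²=1/5 [(1 1 2; -1 -1 2)], sign=+1
I_A²/I_B² = (1/30)/(1/5) = 1/6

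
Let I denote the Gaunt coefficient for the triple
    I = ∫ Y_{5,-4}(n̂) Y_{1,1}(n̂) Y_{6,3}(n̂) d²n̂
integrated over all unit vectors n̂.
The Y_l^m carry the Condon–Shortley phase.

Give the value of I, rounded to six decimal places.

Checks pass: Σm=0; 12 even; l₃=6∈[4,6].
(2·5+1)(2·1+1)(2·6+1) = 429
Δ: 0! 10! 2! / 13! → 1/858
sum: t=0:+1/14400 = 1/14400
3j²(5 1 6; 0 0 0) = Δ·Π!·Σ² = 6/143  (sign +1)
sum: t=0:+1/725760 = 1/725760
3j²(5 1 6; -4 1 3) = Δ·Π!·Σ² = 1/286  (sign -1)
combine: 4πI² = 429·6/143·1/286 = 9/143
take √, sign -1: I = -0.07076985

-0.070770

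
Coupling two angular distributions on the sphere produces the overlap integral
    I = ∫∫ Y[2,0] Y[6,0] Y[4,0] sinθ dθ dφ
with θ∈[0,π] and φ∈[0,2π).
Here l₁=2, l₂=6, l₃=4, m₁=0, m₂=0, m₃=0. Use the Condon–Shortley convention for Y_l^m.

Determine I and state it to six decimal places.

0.238565

m-sum 0 ✓  L=12 even ✓  4≤4≤8 ✓
Π(2lᵢ+1) = 5×13×9 = 585
triangle coeff Δ(2,6,4) = 1/6435
Σ_t [2,2]: t=2:+1/2304 = 1/2304
(3j)²=5/143 [(2 6 4; 0 0 0)], sign=+1
(m-triple is (0,0,0) — same symbol as above.)
⇒ 4πI² = 1125/1573
I = (+1)√(1125/1573/(4π)) = 0.23856513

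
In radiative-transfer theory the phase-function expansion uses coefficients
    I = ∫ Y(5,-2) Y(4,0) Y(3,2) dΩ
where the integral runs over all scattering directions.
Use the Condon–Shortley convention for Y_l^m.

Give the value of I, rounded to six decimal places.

m-sum 0 ✓  L=12 even ✓  1≤3≤9 ✓
Π(2lᵢ+1) = 11×9×7 = 693
triangle coeff Δ(5,4,3) = 1/180180
Σ_t [2,4]: t=2:+1/576 t=3:−1/144 t=4:+1/576 = -1/288
(3j)²=20/1001 [(5 4 3; 0 0 0)], sign=+1
Σ_t [3,4]: t=3:−1/864 t=4:+1/576 = 1/1728
(3j)²=5/1287 [(5 4 3; -2 0 2)], sign=-1
⇒ 4πI² = 100/1859
I = (-1)√(100/1859/(4π)) = -0.06542675

-0.065427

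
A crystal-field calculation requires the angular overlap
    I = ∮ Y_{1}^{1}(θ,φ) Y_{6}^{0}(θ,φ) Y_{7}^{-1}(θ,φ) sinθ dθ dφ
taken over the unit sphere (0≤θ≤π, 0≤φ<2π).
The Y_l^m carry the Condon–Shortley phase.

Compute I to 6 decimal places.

-0.185147

Checks pass: Σm=0; 14 even; l₃=7∈[5,7].
(2·1+1)(2·6+1)(2·7+1) = 585
Δ: 0! 2! 12! / 15! → 1/1365
sum: t=0:+1/518400 = 1/518400
3j²(1 6 7; 0 0 0) = Δ·Π!·Σ² = 7/195  (sign -1)
sum: t=0:+1/1036800 = 1/1036800
3j²(1 6 7; 1 0 -1) = Δ·Π!·Σ² = 4/195  (sign +1)
combine: 4πI² = 585·7/195·4/195 = 28/65
take √, sign -1: I = -0.18514731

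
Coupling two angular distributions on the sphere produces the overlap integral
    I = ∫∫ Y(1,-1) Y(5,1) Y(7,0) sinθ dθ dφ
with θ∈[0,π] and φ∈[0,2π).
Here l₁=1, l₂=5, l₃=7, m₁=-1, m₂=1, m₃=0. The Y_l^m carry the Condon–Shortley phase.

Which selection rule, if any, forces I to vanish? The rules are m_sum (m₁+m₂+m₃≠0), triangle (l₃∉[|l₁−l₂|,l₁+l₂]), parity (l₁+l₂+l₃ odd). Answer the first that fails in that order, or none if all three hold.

triangle

m₁+m₂+m₃ = -1 + 1 + 0 = 0  ✓
triangle: |1−5|=4 ≤ l₃=7 ≤ 1+5=6  ✗
parity: l₁+l₂+l₃ = 13 is odd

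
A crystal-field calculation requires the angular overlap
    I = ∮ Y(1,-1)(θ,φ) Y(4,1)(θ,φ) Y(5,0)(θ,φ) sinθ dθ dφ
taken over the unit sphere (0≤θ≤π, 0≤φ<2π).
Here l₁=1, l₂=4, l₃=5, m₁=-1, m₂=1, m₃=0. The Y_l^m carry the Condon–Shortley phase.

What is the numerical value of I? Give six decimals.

0.155288

Rules hold: Σm=0, L=10 even, 3≤5≤5.
N = 3·9·11 = 297
Δ = 0!·2!·8!/11! = 1/495
Racah Σ t=0..0: t=0:+1/576 = 1/576
⇒ 3j(1 4 5; 0 0 0)² = 5/99, sgn -1
Racah Σ t=0..0: t=0:+1/1440 = 1/1440
⇒ 3j(1 4 5; -1 1 0)² = 2/99, sgn -1
4πI² = N·(3j₀)²·(3jₘ)² = 10/33
I = +1·√(0.30303/4π) = 0.15528807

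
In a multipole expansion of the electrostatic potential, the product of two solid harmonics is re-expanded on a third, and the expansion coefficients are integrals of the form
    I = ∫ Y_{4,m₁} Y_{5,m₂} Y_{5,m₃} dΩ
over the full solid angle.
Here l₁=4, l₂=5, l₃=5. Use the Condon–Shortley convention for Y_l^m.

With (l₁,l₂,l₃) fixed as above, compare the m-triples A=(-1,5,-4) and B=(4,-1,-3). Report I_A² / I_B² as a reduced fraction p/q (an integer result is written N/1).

Shared (l₁,l₂,l₃)=(4,5,5): N and (l;000)² cancel in I_A²/I_B².
A: Δ = 4!·4!·6!/15! = 1/3153150; Racah Σ t=4..4: t=4:+1/103680 = 1/103680; ⇒ 3j(4 5 5; -1 5 -4)² = 4/143, sgn -1
B: Δ = 4!·4!·6!/15! = 1/3153150; Racah Σ t=0..0: t=0:+1/27648 = 1/27648; ⇒ 3j(4 5 5; 4 -1 -3)² = 10/429, sgn +1
I_A²/I_B² = (4/143)/(10/429) = 6/5

6/5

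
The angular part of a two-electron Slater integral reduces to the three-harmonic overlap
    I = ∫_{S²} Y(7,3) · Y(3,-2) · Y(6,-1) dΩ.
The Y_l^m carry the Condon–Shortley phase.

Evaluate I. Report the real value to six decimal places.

0.023482

Rules hold: Σm=0, L=16 even, 4≤6≤10.
N = 15·7·13 = 1365
Δ = 4!·10!·2!/17! = 1/2042040
Racah Σ t=1..3: t=1:−1/207360 t=2:+1/57600 t=3:−1/207360 = 1/129600
⇒ 3j(7 3 6; 0 0 0)² = 168/12155, sgn +1
Racah Σ t=0..1: t=0:+1/414720 t=1:−1/362880 = -1/2903040
⇒ 3j(7 3 6; 3 -2 -1)² = 25/68068, sgn +1
4πI² = N·(3j₀)²·(3jₘ)² = 3150/454597
I = +1·√(0.00692921/4π) = 0.02348211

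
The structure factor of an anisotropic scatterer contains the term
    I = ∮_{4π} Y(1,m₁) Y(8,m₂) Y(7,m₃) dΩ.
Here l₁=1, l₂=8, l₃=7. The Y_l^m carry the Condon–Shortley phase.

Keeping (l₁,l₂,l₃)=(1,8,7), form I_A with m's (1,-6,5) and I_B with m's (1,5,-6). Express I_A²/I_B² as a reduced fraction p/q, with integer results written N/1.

91/3

Same 1,8,7: normalisation and zero-m 3j drop out of the ratio.
A: Δ: 2! 0! 14! / 17! → 1/2040; sum: t=0:+1/1916006400 = 1/1916006400; 3j²(1 8 7; 1 -6 5) = Δ·Π!·Σ² = 91/2040  (sign +1)
B: Δ: 2! 0! 14! / 17! → 1/2040; sum: t=0:+1/12454041600 = 1/12454041600; 3j²(1 8 7; 1 5 -6) = Δ·Π!·Σ² = 1/680  (sign -1)
I_A²/I_B² = (91/2040)/(1/680) = 91/3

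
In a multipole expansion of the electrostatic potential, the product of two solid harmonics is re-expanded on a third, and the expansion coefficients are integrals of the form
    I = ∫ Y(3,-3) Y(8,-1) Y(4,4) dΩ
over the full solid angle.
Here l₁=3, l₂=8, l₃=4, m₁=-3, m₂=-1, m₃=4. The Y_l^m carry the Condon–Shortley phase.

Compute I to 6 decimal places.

|3−8|≤4≤3+8 violated ⇒ I = 0

0.000000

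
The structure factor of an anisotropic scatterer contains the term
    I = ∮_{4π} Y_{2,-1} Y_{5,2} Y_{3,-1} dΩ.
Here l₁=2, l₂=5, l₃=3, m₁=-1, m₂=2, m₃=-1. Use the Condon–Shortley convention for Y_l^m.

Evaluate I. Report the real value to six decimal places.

Rules hold: Σm=0, L=10 even, 3≤3≤7.
N = 5·11·7 = 385
Δ = 4!·0!·6!/11! = 1/2310
Racah Σ t=2..2: t=2:+1/144 = 1/144
⇒ 3j(2 5 3; 0 0 0)² = 10/231, sgn -1
Racah Σ t=3..3: t=3:−1/288 = -1/288
⇒ 3j(2 5 3; -1 2 -1)² = 1/22, sgn -1
4πI² = N·(3j₀)²·(3jₘ)² = 25/33
I = +1·√(0.757576/4π) = 0.24553200

0.245532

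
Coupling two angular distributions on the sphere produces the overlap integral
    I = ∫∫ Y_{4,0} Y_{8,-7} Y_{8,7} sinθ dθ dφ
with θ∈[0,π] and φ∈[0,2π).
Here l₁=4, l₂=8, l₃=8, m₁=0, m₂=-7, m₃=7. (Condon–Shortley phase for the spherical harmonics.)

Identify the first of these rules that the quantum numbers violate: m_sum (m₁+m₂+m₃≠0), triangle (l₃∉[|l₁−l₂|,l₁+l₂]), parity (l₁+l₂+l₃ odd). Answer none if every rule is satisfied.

none

azimuthal sum: 0 − 7 + 7 = 0  ✓
4 ≤ 8 ≤ 12 (triangle on l)  ✓
L = 4 + 8 + 8 = 20 (even)  ✓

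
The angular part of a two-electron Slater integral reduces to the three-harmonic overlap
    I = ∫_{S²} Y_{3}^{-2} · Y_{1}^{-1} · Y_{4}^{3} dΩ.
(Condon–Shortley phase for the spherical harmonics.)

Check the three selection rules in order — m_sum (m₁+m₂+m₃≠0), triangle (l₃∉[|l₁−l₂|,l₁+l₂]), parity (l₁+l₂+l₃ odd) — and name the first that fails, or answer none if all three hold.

none

azimuthal sum: -2 − 1 + 3 = 0  ✓
2 ≤ 4 ≤ 4 (triangle on l)  ✓
L = 3 + 1 + 4 = 8 (even)  ✓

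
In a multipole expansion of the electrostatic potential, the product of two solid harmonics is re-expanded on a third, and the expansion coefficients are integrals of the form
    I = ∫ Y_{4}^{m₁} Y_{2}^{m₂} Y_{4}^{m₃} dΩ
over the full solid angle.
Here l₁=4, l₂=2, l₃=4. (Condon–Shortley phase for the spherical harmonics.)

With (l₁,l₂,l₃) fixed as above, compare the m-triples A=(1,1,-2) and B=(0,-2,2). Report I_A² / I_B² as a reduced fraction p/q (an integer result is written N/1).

9/20

Shared (l₁,l₂,l₃)=(4,2,4): N and (l;000)² cancel in I_A²/I_B².
A: Δ = 2!·6!·2!/11! = 1/13860; Racah Σ t=1..2: t=1:−1/96 t=2:+1/240 = -1/160; ⇒ 3j(4 2 4; 1 1 -2)² = 27/1540, sgn -1
B: Δ = 2!·6!·2!/11! = 1/13860; Racah Σ t=0..0: t=0:+1/192 = 1/192; ⇒ 3j(4 2 4; 0 -2 2)² = 3/77, sgn +1
I_A²/I_B² = (27/1540)/(3/77) = 9/20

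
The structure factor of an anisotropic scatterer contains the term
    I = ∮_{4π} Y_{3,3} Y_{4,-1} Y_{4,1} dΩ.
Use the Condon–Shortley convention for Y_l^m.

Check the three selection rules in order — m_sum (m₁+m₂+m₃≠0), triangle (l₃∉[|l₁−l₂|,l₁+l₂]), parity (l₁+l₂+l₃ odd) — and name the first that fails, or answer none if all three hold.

m_sum

m₁+m₂+m₃ = 3 − 1 + 1 = 3  ✗
triangle: |3−4|=1 ≤ l₃=4 ≤ 3+4=7
parity: l₁+l₂+l₃ = 11 is odd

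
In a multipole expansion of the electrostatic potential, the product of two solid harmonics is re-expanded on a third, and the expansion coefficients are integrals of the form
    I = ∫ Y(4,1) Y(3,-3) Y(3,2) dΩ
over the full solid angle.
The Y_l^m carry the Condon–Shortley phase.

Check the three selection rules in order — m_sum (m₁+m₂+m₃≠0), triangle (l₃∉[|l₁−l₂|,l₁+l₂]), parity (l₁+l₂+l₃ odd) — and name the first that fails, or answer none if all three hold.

none

Σmᵢ = 0  ✓
l₃∈[|l₁−l₂|,l₁+l₂]=[1,7], have l₃=3  ✓
Σlᵢ = 10 ⇒ even  ✓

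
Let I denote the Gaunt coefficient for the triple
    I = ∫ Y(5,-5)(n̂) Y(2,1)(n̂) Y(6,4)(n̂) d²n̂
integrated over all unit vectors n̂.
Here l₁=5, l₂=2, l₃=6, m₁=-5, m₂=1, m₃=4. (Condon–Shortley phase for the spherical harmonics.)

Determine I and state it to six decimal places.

0.000000

Σlᵢ=13 odd — θ-integrand is odd under cosθ→−cosθ; I=0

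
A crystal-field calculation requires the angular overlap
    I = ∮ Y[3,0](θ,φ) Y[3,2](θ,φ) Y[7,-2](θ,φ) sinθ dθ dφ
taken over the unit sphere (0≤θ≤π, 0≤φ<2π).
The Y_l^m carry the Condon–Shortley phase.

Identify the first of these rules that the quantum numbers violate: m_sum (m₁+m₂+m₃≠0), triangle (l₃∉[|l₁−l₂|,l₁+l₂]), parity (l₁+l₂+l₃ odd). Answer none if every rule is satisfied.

azimuthal sum: 0 + 2 − 2 = 0  ✓
0 ≤ 7 ≤ 6 (triangle on l)  ✗
L = 3 + 3 + 7 = 13 (odd)

triangle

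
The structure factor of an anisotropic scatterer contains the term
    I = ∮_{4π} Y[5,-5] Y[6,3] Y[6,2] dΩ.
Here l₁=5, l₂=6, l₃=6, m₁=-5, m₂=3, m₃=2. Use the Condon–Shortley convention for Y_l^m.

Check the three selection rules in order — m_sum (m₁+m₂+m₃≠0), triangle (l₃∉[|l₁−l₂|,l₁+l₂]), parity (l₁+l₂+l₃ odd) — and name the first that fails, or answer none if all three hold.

m₁+m₂+m₃ = -5 + 3 + 2 = 0  ✓
triangle: |5−6|=1 ≤ l₃=6 ≤ 5+6=11  ✓
parity: l₁+l₂+l₃ = 17 is odd  ✗

parity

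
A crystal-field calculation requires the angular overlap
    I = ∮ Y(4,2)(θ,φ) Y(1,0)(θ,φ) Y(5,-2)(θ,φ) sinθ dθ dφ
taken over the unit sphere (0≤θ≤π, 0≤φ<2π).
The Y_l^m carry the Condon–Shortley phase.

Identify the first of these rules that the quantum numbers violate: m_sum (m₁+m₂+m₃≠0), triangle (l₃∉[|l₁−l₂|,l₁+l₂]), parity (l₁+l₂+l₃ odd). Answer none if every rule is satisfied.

none

Σmᵢ = 0  ✓
l₃∈[|l₁−l₂|,l₁+l₂]=[3,5], have l₃=5  ✓
Σlᵢ = 10 ⇒ even  ✓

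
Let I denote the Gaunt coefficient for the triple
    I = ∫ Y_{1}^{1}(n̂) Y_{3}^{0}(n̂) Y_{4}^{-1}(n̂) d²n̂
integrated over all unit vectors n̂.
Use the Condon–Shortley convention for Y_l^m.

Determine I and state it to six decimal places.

-0.194664

Checks pass: Σm=0; 8 even; l₃=4∈[2,4].
(2·1+1)(2·3+1)(2·4+1) = 189
Δ: 0! 2! 6! / 9! → 1/252
sum: t=0:+1/36 = 1/36
3j²(1 3 4; 0 0 0) = Δ·Π!·Σ² = 4/63  (sign +1)
sum: t=0:+1/72 = 1/72
3j²(1 3 4; 1 0 -1) = Δ·Π!·Σ² = 5/126  (sign -1)
combine: 4πI² = 189·4/63·5/126 = 10/21
take √, sign -1: I = -0.19466390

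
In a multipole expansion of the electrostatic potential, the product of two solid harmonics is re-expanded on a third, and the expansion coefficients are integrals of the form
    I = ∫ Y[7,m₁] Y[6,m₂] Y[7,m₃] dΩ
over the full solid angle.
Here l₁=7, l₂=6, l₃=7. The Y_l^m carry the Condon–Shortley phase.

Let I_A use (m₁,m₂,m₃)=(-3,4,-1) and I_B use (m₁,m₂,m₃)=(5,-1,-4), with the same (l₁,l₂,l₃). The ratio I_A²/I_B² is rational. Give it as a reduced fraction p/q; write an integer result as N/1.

676/1089

Shared (l₁,l₂,l₃)=(7,6,7): N and (l;000)² cancel in I_A²/I_B².
A: Δ = 6!·8!·6!/21! = 1/2444321880; Racah Σ t=4..6: t=4:+1/49766400 t=5:−1/10368000 t=6:+1/19906560 = -13/497664000; ⇒ 3j(7 6 7; -3 4 -1)² = 91/17765, sgn -1
B: Δ = 6!·8!·6!/21! = 1/2444321880; Racah Σ t=0..2: t=0:+1/124416000 t=1:−1/29030400 t=2:+1/69672960 = -1/82944000; ⇒ 3j(7 6 7; 5 -1 -4)² = 693/83980, sgn +1
I_A²/I_B² = (91/17765)/(693/83980) = 676/1089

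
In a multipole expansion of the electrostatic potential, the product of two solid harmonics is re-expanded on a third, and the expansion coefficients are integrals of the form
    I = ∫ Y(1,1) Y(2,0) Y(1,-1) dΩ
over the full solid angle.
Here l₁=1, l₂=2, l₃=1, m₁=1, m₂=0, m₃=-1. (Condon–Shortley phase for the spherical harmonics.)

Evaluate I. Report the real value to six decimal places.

m-sum 0 ✓  L=4 even ✓  1≤1≤3 ✓
Π(2lᵢ+1) = 3×5×3 = 45
triangle coeff Δ(1,2,1) = 1/30
Σ_t [1,1]: t=1:−1/1 = -1/1
(3j)²=2/15 [(1 2 1; 0 0 0)], sign=+1
Σ_t [0,0]: t=0:+1/4 = 1/4
(3j)²=1/30 [(1 2 1; 1 0 -1)], sign=+1
⇒ 4πI² = 1/5
I = (+1)√(1/5/(4π)) = 0.12615663

0.126157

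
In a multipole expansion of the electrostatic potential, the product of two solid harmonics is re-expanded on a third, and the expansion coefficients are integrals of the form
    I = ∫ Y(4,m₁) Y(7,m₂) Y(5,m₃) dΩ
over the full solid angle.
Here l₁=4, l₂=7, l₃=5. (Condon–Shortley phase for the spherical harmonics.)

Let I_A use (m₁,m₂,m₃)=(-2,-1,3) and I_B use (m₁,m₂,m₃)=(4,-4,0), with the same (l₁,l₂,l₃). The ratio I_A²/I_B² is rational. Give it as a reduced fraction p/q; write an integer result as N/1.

Same 4,7,5: normalisation and zero-m 3j drop out of the ratio.
A: Δ: 6! 2! 8! / 17! → 1/6126120; sum: t=4:+1/138240 t=5:−1/604800 t=6:+1/58060800 = 13/2322432; 3j²(4 7 5; -2 -1 3) = Δ·Π!·Σ² = 1625/94248  (sign +1)
B: Δ: 6! 2! 8! / 17! → 1/6126120; sum: t=0:+1/1036800 = 1/1036800; 3j²(4 7 5; 4 -4 0) = Δ·Π!·Σ² = 14/663  (sign -1)
I_A²/I_B² = (1625/94248)/(14/663) = 21125/25872

21125/25872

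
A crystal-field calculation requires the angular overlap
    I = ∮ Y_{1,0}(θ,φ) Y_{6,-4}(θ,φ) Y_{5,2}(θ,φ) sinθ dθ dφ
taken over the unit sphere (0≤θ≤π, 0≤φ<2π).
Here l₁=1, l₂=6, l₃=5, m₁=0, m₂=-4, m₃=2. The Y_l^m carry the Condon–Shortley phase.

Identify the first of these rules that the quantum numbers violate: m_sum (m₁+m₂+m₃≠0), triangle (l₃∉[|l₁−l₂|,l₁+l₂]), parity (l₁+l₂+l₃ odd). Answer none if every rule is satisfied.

m₁+m₂+m₃ = 0 − 4 + 2 = -2  ✗
triangle: |1−6|=5 ≤ l₃=5 ≤ 1+6=7
parity: l₁+l₂+l₃ = 12 is even

m_sum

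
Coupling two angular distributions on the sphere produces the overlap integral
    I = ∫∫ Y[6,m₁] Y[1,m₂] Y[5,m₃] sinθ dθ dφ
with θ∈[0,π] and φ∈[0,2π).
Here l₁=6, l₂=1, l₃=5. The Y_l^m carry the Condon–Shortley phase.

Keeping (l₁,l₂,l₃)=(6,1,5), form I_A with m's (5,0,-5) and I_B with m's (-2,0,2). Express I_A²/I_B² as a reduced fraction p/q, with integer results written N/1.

Same 6,1,5: normalisation and zero-m 3j drop out of the ratio.
A: Δ: 2! 10! 0! / 13! → 1/858; sum: t=1:−1/3628800 = -1/3628800; 3j²(6 1 5; 5 0 -5) = Δ·Π!·Σ² = 1/78  (sign -1)
B: Δ: 2! 10! 0! / 13! → 1/858; sum: t=1:−1/30240 = -1/30240; 3j²(6 1 5; -2 0 2) = Δ·Π!·Σ² = 16/429  (sign +1)
I_A²/I_B² = (1/78)/(16/429) = 11/32

11/32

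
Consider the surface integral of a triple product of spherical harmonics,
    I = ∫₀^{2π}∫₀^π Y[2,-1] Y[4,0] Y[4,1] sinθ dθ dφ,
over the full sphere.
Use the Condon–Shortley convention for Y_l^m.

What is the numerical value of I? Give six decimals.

-0.044869

Rules hold: Σm=0, L=10 even, 2≤4≤6.
N = 5·9·9 = 405
Δ = 2!·2!·6!/11! = 1/13860
Racah Σ t=0..2: t=0:+1/192 t=1:−1/36 t=2:+1/192 = -5/288
⇒ 3j(2 4 4; 0 0 0)² = 20/693, sgn -1
Racah Σ t=1..2: t=1:−1/72 t=2:+1/96 = -1/288
⇒ 3j(2 4 4; -1 0 1)² = 1/462, sgn +1
4πI² = N·(3j₀)²·(3jₘ)² = 150/5929
I = -1·√(0.0252994/4π) = -0.04486937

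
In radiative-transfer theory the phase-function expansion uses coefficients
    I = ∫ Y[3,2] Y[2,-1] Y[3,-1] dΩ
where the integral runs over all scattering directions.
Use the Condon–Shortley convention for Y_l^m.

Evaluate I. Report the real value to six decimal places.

0.162868

Rules hold: Σm=0, L=8 even, 1≤3≤5.
N = 7·5·7 = 245
Δ = 2!·4!·2!/9! = 1/3780
Racah Σ t=0..2: t=0:+1/24 t=1:−1/4 t=2:+1/24 = -1/6
⇒ 3j(3 2 3; 0 0 0)² = 4/105, sgn +1
Racah Σ t=0..1: t=0:+1/12 t=1:−1/48 = 1/16
⇒ 3j(3 2 3; 2 -1 -1)² = 1/28, sgn +1
4πI² = N·(3j₀)²·(3jₘ)² = 1/3
I = +1·√(0.333333/4π) = 0.16286750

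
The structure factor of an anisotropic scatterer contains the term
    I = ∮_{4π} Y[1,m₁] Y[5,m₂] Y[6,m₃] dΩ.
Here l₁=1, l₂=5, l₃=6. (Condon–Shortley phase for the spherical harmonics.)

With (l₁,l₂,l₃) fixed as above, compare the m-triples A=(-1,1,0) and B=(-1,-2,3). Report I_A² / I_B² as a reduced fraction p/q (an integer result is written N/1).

Shared (l₁,l₂,l₃)=(1,5,6): N and (l;000)² cancel in I_A²/I_B².
A: Δ = 0!·2!·10!/13! = 1/858; Racah Σ t=0..0: t=0:+1/34560 = 1/34560; ⇒ 3j(1 5 6; -1 1 0)² = 5/286, sgn +1
B: Δ = 0!·2!·10!/13! = 1/858; Racah Σ t=0..0: t=0:+1/60480 = 1/60480; ⇒ 3j(1 5 6; -1 -2 3)² = 6/143, sgn -1
I_A²/I_B² = (5/286)/(6/143) = 5/12

5/12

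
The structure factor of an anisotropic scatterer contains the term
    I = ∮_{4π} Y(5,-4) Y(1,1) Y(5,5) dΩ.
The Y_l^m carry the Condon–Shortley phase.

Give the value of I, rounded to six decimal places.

0.000000

-4 + 1 + 5 = 2 ≠ 0: azimuthal integral kills it; I = 0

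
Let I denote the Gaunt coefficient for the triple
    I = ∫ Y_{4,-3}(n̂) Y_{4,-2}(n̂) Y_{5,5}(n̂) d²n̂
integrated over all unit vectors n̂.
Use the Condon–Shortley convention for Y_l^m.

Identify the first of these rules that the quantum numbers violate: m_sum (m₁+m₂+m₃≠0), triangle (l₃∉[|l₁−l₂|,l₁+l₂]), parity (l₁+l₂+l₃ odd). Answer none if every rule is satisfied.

Σmᵢ = 0  ✓
l₃∈[|l₁−l₂|,l₁+l₂]=[0,8], have l₃=5  ✓
Σlᵢ = 13 ⇒ odd  ✗

parity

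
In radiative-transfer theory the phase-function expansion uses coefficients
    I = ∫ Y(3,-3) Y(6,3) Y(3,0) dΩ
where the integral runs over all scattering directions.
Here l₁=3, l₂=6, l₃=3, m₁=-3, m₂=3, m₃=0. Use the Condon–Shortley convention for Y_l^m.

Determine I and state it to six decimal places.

m-sum 0 ✓  L=12 even ✓  3≤3≤9 ✓
Π(2lᵢ+1) = 7×13×7 = 637
triangle coeff Δ(3,6,3) = 1/12012
Σ_t [3,3]: t=3:−1/1296 = -1/1296
(3j)²=100/3003 [(3 6 3; 0 0 0)], sign=+1
Σ_t [6,6]: t=6:+1/25920 = 1/25920
(3j)²=1/143 [(3 6 3; -3 3 0)], sign=-1
⇒ 4πI² = 700/4719
I = (-1)√(700/4719/(4π)) = -0.10864734

-0.108647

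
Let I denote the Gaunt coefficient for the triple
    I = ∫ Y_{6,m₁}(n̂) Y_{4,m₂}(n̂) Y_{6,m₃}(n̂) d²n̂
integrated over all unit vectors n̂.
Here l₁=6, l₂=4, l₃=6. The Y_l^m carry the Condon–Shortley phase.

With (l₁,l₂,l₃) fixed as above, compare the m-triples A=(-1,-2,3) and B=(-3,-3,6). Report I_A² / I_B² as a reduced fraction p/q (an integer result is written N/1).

64/693

l's match ⇒ only the (l;m) 3-j factors differ between A and B.
A: triangle coeff Δ(6,4,6) = 1/15315300; Σ_t [0,2]: t=0:+1/483840 t=1:−1/51840 t=2:+1/69120 = -1/362880; (3j)²=16/17017 [(6 4 6; -1 -2 3)], sign=+1
B: triangle coeff Δ(6,4,6) = 1/15315300; Σ_t [1,1]: t=1:−1/5806080 = -1/5806080; (3j)²=9/884 [(6 4 6; -3 -3 6)], sign=-1
I_A²/I_B² = (16/17017)/(9/884) = 64/693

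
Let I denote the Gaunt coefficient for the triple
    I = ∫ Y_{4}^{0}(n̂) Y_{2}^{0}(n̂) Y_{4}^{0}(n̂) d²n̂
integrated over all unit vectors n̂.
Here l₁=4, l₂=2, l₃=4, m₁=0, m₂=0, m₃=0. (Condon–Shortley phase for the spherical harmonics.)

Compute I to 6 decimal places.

0.163840

m-sum 0 ✓  L=10 even ✓  2≤4≤6 ✓
Π(2lᵢ+1) = 9×5×9 = 405
triangle coeff Δ(4,2,4) = 1/13860
Σ_t [0,2]: t=0:+1/192 t=1:−1/36 t=2:+1/192 = -5/288
(3j)²=20/693 [(4 2 4; 0 0 0)], sign=-1
(m-triple is (0,0,0) — same symbol as above.)
⇒ 4πI² = 2000/5929
I = (+1)√(2000/5929/(4π)) = 0.16383977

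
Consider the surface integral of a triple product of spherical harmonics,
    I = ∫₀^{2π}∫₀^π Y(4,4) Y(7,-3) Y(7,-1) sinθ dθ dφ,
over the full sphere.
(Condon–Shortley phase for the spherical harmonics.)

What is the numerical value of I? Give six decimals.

Checks pass: Σm=0; 18 even; l₃=7∈[3,11].
(2·4+1)(2·7+1)(2·7+1) = 2025
Δ: 4! 4! 10! / 19! → 1/58198140
sum: t=0:+1/17418240 t=1:−1/622080 t=2:+1/230400 t=3:−1/622080 t=4:+1/17418240 = 1/806400
3j²(4 7 7; 0 0 0) = Δ·Π!·Σ² = 2268/230945  (sign -1)
sum: t=0:+1/9953280 = 1/9953280
3j²(4 7 7; 4 -3 -1) = Δ·Π!·Σ² = 2450/138567  (sign +1)
combine: 4πI² = 2025·2268/230945·2450/138567 = 750141000/2133423721
take √, sign -1: I = -0.16727381

-0.167274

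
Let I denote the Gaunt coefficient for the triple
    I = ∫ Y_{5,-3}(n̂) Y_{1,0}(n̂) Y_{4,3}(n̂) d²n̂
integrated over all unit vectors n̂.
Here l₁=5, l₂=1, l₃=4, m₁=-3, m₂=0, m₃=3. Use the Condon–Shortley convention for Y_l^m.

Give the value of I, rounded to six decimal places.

Checks pass: Σm=0; 10 even; l₃=4∈[4,6].
(2·5+1)(2·1+1)(2·4+1) = 297
Δ: 2! 8! 0! / 11! → 1/495
sum: t=1:−1/576 = -1/576
3j²(5 1 4; 0 0 0) = Δ·Π!·Σ² = 5/99  (sign -1)
sum: t=1:−1/5040 = -1/5040
3j²(5 1 4; -3 0 3) = Δ·Π!·Σ² = 16/495  (sign +1)
combine: 4πI² = 297·5/99·16/495 = 16/33
take √, sign -1: I = -0.19642560

-0.196426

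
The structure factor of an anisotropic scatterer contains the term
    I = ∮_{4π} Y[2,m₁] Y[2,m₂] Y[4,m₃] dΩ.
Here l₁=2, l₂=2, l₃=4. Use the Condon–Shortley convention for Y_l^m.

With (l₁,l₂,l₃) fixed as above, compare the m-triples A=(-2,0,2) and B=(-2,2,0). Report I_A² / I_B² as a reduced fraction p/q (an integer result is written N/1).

15/1

Same 2,2,4: normalisation and zero-m 3j drop out of the ratio.
A: Δ: 0! 4! 4! / 9! → 1/630; sum: t=0:+1/96 = 1/96; 3j²(2 2 4; -2 0 2) = Δ·Π!·Σ² = 1/42  (sign +1)
B: Δ: 0! 4! 4! / 9! → 1/630; sum: t=0:+1/576 = 1/576; 3j²(2 2 4; -2 2 0) = Δ·Π!·Σ² = 1/630  (sign +1)
I_A²/I_B² = (1/42)/(1/630) = 15/1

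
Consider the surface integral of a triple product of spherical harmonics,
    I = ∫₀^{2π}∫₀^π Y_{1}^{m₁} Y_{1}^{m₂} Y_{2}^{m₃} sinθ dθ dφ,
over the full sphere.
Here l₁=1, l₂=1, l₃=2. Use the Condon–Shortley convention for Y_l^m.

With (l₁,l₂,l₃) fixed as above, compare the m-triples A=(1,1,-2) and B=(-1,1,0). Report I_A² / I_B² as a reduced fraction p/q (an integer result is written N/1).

l's match ⇒ only the (l;m) 3-j factors differ between A and B.
A: triangle coeff Δ(1,1,2) = 1/30; Σ_t [0,0]: t=0:+1/4 = 1/4; (3j)²=1/5 [(1 1 2; 1 1 -2)], sign=+1
B: triangle coeff Δ(1,1,2) = 1/30; Σ_t [0,0]: t=0:+1/4 = 1/4; (3j)²=1/30 [(1 1 2; -1 1 0)], sign=+1
I_A²/I_B² = (1/5)/(1/30) = 6/1

6/1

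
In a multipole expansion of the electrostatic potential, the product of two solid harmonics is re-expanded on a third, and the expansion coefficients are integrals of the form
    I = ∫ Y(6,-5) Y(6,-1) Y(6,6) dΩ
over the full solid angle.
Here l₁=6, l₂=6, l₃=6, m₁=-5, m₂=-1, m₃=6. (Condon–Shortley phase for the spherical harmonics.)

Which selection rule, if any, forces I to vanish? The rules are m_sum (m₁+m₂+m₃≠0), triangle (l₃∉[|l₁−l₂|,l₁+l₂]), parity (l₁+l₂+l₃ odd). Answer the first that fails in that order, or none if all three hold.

none

Σmᵢ = 0  ✓
l₃∈[|l₁−l₂|,l₁+l₂]=[0,12], have l₃=6  ✓
Σlᵢ = 18 ⇒ even  ✓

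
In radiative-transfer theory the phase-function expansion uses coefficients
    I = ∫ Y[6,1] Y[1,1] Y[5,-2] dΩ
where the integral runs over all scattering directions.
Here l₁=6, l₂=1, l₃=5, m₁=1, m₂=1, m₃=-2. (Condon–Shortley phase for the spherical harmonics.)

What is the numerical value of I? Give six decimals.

Rules hold: Σm=0, L=12 even, 5≤5≤7.
N = 13·3·11 = 429
Δ = 2!·10!·0!/13! = 1/858
Racah Σ t=1..1: t=1:−1/14400 = -1/14400
⇒ 3j(6 1 5; 0 0 0)² = 6/143, sgn +1
Racah Σ t=2..2: t=2:+1/60480 = 1/60480
⇒ 3j(6 1 5; 1 1 -2)² = 5/429, sgn -1
4πI² = N·(3j₀)²·(3jₘ)² = 30/143
I = -1·√(0.20979/4π) = -0.12920749

-0.129207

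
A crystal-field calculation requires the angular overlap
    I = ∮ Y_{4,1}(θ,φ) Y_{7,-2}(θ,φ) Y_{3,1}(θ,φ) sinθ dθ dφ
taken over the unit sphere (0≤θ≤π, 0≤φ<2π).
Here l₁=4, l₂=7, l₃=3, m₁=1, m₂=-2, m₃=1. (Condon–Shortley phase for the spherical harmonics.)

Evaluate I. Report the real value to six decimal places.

0.239176

Rules hold: Σm=0, L=14 even, 3≤3≤11.
N = 9·15·7 = 945
Δ = 8!·0!·6!/15! = 1/45045
Racah Σ t=4..4: t=4:+1/20736 = 1/20736
⇒ 3j(4 7 3; 0 0 0)² = 35/1287, sgn -1
Racah Σ t=3..3: t=3:−1/34560 = -1/34560
⇒ 3j(4 7 3; 1 -2 1)² = 4/143, sgn -1
4πI² = N·(3j₀)²·(3jₘ)² = 14700/20449
I = +1·√(0.718862/4π) = 0.23917605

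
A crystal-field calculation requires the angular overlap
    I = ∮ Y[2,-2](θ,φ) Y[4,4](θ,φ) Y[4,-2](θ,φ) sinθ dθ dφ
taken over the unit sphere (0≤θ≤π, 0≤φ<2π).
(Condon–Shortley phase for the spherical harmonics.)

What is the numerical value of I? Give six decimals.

Checks pass: Σm=0; 10 even; l₃=4∈[2,6].
(2·2+1)(2·4+1)(2·4+1) = 405
Δ: 2! 2! 6! / 11! → 1/13860
sum: t=0:+1/192 t=1:−1/36 t=2:+1/192 = -5/288
3j²(2 4 4; 0 0 0) = Δ·Π!·Σ² = 20/693  (sign -1)
sum: t=2:+1/2880 = 1/2880
3j²(2 4 4; -2 4 -2) = Δ·Π!·Σ² = 2/165  (sign +1)
combine: 4πI² = 405·20/693·2/165 = 120/847
take √, sign -1: I = -0.10618031

-0.106180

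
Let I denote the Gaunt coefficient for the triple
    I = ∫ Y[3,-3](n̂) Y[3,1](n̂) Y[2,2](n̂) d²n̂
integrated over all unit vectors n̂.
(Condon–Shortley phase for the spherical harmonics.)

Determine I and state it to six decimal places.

m-sum 0 ✓  L=8 even ✓  0≤2≤6 ✓
Π(2lᵢ+1) = 7×7×5 = 245
triangle coeff Δ(3,3,2) = 1/3780
Σ_t [1,3]: t=1:−1/24 t=2:+1/4 t=3:−1/24 = 1/6
(3j)²=4/105 [(3 3 2; 0 0 0)], sign=+1
Σ_t [4,4]: t=4:+1/96 = 1/96
(3j)²=1/42 [(3 3 2; -3 1 2)], sign=+1
⇒ 4πI² = 2/9
I = (+1)√(2/9/(4π)) = 0.13298076

0.132981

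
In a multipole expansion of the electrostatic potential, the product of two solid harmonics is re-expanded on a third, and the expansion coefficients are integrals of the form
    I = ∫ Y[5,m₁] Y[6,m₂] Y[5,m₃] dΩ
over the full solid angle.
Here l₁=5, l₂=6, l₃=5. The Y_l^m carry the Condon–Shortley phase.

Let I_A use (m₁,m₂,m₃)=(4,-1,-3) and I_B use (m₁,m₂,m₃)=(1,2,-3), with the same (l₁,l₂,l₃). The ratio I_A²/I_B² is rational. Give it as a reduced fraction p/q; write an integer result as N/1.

l's match ⇒ only the (l;m) 3-j factors differ between A and B.
A: triangle coeff Δ(5,6,5) = 1/28588560; Σ_t [0,1]: t=0:+1/518400 t=1:−1/138240 = -11/2073600; (3j)²=77/4420 [(5 6 5; 4 -1 -3)], sign=-1
B: triangle coeff Δ(5,6,5) = 1/28588560; Σ_t [2,4]: t=2:+1/138240 t=3:−1/25920 t=4:+1/55296 = -11/829440; (3j)²=11/1326 [(5 6 5; 1 2 -3)], sign=-1
I_A²/I_B² = (77/4420)/(11/1326) = 21/10

21/10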